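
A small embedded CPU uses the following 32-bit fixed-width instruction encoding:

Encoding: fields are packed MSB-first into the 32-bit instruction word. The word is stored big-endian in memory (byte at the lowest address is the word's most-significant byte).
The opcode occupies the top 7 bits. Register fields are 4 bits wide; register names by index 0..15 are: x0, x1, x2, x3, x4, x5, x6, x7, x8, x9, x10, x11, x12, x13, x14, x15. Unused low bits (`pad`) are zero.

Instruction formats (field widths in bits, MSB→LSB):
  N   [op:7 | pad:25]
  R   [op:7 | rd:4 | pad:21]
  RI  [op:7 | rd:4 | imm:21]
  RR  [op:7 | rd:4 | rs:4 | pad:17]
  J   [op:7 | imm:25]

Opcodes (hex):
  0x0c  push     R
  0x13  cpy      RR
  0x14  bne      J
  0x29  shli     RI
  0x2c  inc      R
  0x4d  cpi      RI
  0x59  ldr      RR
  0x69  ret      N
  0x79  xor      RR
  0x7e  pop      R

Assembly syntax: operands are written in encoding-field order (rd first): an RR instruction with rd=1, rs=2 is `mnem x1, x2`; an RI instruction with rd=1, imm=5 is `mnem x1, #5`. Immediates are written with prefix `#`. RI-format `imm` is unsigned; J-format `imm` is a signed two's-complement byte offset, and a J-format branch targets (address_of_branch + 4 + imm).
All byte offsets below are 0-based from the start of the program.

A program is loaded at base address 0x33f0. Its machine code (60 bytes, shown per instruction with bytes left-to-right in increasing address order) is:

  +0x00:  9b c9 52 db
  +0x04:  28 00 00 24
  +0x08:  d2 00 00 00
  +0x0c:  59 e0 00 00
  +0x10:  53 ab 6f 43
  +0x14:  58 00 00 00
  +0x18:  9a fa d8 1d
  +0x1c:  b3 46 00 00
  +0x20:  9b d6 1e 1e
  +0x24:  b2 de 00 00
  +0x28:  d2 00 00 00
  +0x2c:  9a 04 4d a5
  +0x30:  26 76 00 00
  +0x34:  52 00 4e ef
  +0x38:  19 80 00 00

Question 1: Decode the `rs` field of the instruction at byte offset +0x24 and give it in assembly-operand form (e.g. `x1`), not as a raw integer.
@+24  big-endian(b2 de 00 00) = 0xb2de0000
  opcode bits[31:25]=0x59: ldr/RR
  [24:21] rd=6 = x6
  [20:17] rs=15 = x15

x15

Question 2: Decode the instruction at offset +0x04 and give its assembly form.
bne #36

@+04  big-endian(28 00 00 24) = 0x28000024
  top 7b → 0x14 → bne [J]
  [24:0] imm=36 = #36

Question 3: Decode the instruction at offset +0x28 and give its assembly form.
ret

off 0x28: read d2 00 00 00 as big → 0xd2000000
  opcode bits[31:25]=0x69: ret/N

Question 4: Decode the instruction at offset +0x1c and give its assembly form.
+0x1c: b3 46 00 00 ⇒ word 0xb3460000 (big)
  op=0xb3460000>>25=0x59 ⇒ ldr (RR)
  [24:21] rd=10 = x10
  [20:17] rs=3 = x3

ldr x10, x3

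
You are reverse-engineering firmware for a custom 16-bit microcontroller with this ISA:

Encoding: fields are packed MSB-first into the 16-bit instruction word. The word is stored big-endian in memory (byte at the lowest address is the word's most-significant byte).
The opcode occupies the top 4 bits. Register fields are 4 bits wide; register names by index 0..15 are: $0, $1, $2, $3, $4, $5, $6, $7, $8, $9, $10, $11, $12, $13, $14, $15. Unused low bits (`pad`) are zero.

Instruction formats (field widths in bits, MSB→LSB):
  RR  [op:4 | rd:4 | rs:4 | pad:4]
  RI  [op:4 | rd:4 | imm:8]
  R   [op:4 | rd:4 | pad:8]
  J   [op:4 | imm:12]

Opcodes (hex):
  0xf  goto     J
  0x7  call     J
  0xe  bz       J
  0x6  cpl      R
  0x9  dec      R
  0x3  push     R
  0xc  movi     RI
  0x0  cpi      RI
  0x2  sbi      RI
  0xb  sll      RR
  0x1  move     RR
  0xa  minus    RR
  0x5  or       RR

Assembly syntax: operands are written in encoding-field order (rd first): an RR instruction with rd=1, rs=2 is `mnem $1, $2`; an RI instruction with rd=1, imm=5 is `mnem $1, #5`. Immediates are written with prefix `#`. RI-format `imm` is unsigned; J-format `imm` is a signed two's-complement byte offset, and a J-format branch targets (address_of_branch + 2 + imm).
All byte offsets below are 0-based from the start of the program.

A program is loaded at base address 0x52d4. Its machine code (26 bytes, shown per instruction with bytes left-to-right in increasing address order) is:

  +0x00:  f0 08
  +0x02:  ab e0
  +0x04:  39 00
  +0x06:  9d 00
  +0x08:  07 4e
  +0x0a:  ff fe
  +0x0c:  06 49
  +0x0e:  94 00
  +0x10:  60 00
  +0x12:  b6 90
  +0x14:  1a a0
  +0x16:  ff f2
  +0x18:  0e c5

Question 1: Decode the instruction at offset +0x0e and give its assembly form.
dec $4

@+0e  big-endian(94 00) = 0x9400
  top 4b → 0x9 → dec [R]
  [11:8] rd=4 = $4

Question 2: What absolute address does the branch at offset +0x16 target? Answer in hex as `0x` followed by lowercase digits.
0x52de

@+16  big-endian(ff f2) = 0xfff2
  opcode bits[15:12]=0xf: goto/J
  imm@[11:0]=0xff2 (s12→-14) ⇒ #-14
  target = base 0x52d4 + off 0x16 + 2 + imm -14 = 0x52de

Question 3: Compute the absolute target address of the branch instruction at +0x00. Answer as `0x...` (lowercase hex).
0x52de

+0x00: f0 08 ⇒ word 0xf008 (big)
  op=0xf008>>12=0xf ⇒ goto (J)
  imm: (w>>0)&0xfff=0x8 → #8
  target = base 0x52d4 + off 0x00 + 2 + imm 8 = 0x52de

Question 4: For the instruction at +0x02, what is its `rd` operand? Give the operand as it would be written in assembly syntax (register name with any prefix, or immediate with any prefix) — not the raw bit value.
$11

+0x02: ab e0 ⇒ word 0xabe0 (big)
  opcode bits[15:12]=0xa: minus/RR
  [11:8] rd=11 = $11
  [7:4] rs=14 = $14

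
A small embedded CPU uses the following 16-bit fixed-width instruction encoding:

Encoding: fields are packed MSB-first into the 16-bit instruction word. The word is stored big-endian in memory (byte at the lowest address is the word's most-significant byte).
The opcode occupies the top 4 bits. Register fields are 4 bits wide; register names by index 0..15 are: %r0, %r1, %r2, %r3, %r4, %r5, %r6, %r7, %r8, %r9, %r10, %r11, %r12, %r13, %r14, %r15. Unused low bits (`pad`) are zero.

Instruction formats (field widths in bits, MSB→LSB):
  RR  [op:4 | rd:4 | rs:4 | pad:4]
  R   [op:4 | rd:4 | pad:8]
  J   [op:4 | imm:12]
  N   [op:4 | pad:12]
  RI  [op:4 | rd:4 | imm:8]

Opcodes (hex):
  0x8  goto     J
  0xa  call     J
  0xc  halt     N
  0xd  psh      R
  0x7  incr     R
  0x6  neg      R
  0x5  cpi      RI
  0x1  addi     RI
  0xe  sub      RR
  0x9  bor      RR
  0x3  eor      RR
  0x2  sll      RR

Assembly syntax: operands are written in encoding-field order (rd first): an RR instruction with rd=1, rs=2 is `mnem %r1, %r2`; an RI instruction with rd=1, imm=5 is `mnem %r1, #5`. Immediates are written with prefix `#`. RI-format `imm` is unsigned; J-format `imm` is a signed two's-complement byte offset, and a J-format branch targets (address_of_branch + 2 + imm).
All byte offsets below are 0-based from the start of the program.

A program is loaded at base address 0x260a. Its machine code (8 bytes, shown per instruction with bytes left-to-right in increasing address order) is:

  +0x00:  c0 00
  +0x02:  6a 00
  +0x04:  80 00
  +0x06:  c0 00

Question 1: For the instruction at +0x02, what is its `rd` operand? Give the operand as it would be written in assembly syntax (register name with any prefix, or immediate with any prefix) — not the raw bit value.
[02] 6a 00 → 0x6a00
  opcode bits[15:12]=0x6: neg/R
  rd@[11:8]=0xa ⇒ %r10

%r10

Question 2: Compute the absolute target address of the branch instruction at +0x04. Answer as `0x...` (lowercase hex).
0x2610

off 0x04: read 80 00 as big → 0x8000
  opcode bits[15:12]=0x8: goto/J
  imm@[11:0]=0x0 ⇒ #0
  target = base 0x260a + off 0x04 + 2 + imm 0 = 0x2610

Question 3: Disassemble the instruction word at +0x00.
off 0x00: read c0 00 as big → 0xc000
  op=0xc000>>12=0xc ⇒ halt (N)

halt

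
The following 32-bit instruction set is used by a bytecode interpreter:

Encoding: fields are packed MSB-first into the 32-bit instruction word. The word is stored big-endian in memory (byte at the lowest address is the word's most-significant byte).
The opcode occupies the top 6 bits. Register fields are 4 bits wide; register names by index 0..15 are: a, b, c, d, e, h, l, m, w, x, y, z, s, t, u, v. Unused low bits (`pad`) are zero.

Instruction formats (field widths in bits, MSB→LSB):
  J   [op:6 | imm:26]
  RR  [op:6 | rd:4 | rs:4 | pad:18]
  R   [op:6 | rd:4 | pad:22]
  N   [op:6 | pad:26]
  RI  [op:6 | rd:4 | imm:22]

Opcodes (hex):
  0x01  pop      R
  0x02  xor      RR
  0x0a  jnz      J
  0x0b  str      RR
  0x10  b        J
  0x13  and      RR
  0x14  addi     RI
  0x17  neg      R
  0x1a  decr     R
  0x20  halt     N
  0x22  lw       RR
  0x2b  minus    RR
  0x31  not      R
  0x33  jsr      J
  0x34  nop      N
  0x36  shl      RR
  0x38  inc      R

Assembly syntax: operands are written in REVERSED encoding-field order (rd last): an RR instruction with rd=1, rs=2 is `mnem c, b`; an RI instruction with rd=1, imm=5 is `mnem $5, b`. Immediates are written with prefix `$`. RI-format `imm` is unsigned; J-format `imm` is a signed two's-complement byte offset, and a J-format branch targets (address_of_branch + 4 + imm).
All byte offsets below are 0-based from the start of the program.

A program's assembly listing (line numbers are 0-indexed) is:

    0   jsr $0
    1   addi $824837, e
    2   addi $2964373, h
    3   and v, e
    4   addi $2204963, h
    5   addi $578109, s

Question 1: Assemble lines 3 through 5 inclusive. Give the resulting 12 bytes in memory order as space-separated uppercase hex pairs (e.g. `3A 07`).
L3: and op=0x13:6|rd=4:4|rs=15:4|pad=0:18 ⇒ 0x4d3c0000 ⇒ big 4d 3c 00 00
L4: addi op=0x14:6|rd=5:4|imm=2204963:22 ⇒ 0x5161a523 ⇒ big 51 61 a5 23
L5: addi op=0x14:6|rd=12:4|imm=578109:22 ⇒ 0x5308d23d ⇒ big 53 08 d2 3d

4D 3C 00 00 51 61 A5 23 53 08 D2 3D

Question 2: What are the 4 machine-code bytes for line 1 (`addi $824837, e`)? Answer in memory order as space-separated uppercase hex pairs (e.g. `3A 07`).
51 0C 96 05

1. addi fields op=0x14:6|rd=4:4|imm=824837:22 → word 510c9605h → 51 0c 96 05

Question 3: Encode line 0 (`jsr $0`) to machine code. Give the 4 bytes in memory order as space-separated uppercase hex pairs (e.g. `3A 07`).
0. jsr fields op=0x33:6|imm=0:26 → word cc000000h → cc 00 00 00

CC 00 00 00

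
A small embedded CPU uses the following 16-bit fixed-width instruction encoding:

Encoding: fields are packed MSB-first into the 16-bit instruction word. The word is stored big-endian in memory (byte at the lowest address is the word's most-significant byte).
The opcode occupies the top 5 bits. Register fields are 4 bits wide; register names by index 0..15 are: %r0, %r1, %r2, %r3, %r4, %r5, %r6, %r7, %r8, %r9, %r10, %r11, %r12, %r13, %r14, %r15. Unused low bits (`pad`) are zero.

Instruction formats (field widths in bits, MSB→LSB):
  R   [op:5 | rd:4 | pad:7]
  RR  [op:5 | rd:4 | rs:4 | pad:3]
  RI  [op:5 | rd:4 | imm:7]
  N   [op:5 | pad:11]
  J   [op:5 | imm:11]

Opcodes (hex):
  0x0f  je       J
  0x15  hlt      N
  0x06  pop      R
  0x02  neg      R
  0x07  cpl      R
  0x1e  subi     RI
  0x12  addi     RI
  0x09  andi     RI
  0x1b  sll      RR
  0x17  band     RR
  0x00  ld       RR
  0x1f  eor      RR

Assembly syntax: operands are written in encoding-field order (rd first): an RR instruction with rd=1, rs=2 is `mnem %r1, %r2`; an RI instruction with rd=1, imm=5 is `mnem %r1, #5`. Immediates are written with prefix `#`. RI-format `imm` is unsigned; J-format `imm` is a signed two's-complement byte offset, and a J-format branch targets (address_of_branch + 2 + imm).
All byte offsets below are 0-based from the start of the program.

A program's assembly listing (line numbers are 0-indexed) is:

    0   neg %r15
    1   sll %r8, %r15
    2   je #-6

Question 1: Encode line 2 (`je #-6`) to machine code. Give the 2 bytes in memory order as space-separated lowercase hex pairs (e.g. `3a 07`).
line 2 (je): pack op=0xf:5|imm=-6:11 = 0x7ffa; big→ 7f fa

7f fa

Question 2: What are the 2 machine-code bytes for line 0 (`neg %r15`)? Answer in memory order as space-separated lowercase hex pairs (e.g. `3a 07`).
L0: neg op=0x2:5|rd=15:4|pad=0:7 ⇒ 0x1780 ⇒ big 17 80

17 80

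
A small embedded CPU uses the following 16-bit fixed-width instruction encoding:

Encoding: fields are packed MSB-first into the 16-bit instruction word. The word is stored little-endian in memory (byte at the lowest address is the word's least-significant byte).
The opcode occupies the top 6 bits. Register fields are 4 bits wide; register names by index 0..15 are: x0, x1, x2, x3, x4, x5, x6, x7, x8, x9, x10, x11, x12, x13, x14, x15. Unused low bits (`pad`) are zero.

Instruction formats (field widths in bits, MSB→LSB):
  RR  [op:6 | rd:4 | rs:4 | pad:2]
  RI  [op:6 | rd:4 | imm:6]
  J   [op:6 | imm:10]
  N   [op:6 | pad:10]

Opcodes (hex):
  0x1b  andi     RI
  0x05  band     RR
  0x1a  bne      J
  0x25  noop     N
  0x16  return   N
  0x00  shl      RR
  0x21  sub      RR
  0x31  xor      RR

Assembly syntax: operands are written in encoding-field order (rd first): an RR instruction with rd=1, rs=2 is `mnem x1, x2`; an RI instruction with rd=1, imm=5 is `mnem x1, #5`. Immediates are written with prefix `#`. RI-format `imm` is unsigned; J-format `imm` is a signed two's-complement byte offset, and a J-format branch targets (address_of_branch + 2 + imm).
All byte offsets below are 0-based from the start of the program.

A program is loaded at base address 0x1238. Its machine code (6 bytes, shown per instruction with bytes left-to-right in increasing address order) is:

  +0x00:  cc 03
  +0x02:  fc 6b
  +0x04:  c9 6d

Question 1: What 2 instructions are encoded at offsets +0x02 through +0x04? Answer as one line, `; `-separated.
bne #-4; andi x7, #9

+0x02: fc 6b ⇒ word 0x6bfc (little)
  opcode bits[15:10]=0x1a: bne/J
  imm: (w>>0)&0x3ff=0x3fc (s10→-4) → #-4
+0x04: c9 6d ⇒ word 0x6dc9 (little)
  opcode bits[15:10]=0x1b: andi/RI
  rd: (w>>6)&0xf=0x7 → x7
  imm: (w>>0)&0x3f=0x9 → #9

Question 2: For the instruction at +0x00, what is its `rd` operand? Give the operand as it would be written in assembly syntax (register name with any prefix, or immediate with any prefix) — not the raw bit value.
+0x00: cc 03 ⇒ word 0x03cc (little)
  op=0x03cc>>10=0x0 ⇒ shl (RR)
  rd@[9:6]=0xf ⇒ x15
  rs@[5:2]=0x3 ⇒ x3

x15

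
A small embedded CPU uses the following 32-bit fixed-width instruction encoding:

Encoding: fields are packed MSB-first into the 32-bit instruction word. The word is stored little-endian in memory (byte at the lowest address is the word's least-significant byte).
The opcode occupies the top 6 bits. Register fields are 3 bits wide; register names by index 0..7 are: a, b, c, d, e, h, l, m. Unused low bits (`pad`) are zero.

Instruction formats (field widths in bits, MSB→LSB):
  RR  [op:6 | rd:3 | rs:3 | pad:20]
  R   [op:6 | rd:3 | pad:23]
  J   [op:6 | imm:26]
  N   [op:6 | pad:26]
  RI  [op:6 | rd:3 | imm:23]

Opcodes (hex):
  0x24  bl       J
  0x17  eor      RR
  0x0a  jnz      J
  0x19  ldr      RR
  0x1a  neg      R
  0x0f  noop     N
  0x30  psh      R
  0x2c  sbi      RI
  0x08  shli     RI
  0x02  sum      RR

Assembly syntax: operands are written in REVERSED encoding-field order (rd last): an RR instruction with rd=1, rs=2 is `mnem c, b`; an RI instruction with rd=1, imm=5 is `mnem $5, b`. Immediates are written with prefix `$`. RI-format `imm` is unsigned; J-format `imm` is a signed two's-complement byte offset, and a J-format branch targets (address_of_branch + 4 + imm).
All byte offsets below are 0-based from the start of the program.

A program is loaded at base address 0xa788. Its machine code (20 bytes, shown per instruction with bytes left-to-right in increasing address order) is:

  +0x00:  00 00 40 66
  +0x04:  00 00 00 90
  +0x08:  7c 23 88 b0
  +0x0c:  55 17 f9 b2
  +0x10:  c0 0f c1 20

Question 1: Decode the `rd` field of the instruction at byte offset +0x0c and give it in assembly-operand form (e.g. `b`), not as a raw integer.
[0c] 55 17 f9 b2 → 0xb2f91755
  top 6b → 0x2c → sbi [RI]
  rd@[25:23]=0x5 ⇒ h
  imm@[22:0]=0x791755 ⇒ $7935829

h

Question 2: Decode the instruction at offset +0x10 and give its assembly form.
off 0x10: read c0 0f c1 20 as little → 0x20c10fc0
  top 6b → 0x8 → shli [RI]
  rd@[25:23]=0x1 ⇒ b
  imm@[22:0]=0x410fc0 ⇒ $4263872

shli $4263872, b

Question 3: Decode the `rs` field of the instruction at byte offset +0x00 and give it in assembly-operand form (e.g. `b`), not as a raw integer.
+0x00: 00 00 40 66 ⇒ word 0x66400000 (little)
  opcode bits[31:26]=0x19: ldr/RR
  [25:23] rd=4 = e
  [22:20] rs=4 = e

e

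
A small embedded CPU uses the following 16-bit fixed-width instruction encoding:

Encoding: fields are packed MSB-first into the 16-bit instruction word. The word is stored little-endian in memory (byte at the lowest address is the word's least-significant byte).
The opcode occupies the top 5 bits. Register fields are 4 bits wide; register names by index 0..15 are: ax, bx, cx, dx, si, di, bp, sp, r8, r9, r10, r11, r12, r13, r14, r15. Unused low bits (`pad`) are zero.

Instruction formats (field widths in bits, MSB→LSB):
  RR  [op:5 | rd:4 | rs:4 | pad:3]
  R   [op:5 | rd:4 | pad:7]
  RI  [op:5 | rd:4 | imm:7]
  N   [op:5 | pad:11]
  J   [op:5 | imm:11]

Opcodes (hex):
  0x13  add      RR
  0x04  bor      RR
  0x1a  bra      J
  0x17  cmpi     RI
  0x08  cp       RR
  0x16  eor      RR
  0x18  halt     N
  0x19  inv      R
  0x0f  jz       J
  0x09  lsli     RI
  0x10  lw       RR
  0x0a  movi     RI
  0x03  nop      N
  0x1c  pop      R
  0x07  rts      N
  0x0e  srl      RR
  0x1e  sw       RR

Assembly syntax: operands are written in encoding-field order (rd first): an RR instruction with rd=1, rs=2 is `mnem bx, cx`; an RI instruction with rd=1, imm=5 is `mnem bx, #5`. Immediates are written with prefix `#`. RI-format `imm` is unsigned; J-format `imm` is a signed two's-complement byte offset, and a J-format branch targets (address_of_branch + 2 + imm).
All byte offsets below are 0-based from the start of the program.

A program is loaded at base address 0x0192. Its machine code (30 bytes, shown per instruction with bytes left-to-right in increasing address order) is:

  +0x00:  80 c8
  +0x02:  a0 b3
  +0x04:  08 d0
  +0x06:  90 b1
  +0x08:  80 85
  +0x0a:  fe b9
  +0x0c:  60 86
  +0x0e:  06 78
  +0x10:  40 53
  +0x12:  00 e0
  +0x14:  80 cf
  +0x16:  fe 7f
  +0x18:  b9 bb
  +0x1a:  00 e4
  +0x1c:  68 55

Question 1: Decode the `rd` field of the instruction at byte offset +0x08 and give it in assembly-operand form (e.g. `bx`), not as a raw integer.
+0x08: 80 85 ⇒ word 0x8580 (little)
  top 5b → 0x10 → lw [RR]
  [10:7] rd=11 = r11
  [6:3] rs=0 = ax

r11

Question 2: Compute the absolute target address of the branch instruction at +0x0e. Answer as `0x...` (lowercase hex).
@+0e  little-endian(06 78) = 0x7806
  top 5b → 0xf → jz [J]
  [10:0] imm=6 = #6
  target = base 0x0192 + off 0x0e + 2 + imm 6 = 0x01a8

0x01a8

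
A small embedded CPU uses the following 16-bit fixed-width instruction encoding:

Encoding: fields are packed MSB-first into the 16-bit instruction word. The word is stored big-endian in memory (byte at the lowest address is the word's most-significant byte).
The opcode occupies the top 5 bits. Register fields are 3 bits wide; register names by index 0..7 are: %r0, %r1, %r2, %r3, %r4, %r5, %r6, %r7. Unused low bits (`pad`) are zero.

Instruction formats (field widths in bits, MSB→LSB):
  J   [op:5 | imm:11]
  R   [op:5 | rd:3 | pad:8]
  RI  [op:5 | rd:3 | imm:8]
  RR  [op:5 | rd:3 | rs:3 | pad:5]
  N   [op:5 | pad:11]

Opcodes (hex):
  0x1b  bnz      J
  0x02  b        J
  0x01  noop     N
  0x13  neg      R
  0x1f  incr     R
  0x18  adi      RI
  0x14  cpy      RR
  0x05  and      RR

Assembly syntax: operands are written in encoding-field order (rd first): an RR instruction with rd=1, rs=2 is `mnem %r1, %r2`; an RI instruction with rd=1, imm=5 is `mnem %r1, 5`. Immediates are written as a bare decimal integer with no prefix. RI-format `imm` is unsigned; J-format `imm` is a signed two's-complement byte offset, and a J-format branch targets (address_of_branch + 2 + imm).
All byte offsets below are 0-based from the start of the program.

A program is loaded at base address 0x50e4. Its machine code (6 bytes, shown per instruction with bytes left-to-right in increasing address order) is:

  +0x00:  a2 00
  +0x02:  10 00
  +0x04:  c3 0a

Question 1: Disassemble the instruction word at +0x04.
adi %r3, 10

[04] c3 0a → 0xc30a
  opcode bits[15:11]=0x18: adi/RI
  rd: (w>>8)&0x7=0x3 → %r3
  imm: (w>>0)&0xff=0xa → 10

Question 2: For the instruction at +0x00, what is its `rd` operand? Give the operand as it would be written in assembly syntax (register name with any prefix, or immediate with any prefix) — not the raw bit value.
%r2

[00] a2 00 → 0xa200
  top 5b → 0x14 → cpy [RR]
  [10:8] rd=2 = %r2
  [7:5] rs=0 = %r0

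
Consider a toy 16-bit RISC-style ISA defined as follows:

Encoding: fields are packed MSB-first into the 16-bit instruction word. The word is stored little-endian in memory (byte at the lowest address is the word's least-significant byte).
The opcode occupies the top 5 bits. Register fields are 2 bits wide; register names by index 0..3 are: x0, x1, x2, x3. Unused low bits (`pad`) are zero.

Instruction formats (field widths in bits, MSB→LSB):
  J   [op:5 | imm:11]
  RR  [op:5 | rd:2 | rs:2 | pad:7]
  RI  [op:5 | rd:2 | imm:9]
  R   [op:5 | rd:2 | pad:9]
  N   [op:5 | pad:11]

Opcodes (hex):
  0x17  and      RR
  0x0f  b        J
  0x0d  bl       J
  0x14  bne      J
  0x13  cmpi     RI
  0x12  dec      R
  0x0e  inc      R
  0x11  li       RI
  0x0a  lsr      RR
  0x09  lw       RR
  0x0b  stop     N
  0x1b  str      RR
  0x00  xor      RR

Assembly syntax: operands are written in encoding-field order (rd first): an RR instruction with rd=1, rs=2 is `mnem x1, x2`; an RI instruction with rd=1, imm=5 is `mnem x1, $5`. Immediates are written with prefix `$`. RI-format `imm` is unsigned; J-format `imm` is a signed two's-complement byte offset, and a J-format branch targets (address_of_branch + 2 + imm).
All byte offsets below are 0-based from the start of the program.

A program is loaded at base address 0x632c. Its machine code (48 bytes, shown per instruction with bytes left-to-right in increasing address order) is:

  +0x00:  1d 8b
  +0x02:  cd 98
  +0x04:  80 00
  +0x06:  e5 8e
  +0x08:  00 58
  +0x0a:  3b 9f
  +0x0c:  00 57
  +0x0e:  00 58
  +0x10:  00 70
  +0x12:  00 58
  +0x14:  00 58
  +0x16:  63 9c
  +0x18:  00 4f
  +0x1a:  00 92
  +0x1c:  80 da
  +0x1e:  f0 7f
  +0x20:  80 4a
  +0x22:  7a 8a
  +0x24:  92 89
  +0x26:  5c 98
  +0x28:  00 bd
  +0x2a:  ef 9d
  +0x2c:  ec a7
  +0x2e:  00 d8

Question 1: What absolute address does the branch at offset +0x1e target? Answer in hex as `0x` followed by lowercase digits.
0x633c

off 0x1e: read f0 7f as little → 0x7ff0
  opcode bits[15:11]=0xf: b/J
  imm: (w>>0)&0x7ff=0x7f0 (s11→-16) → $-16
  target = base 0x632c + off 0x1e + 2 + imm -16 = 0x633c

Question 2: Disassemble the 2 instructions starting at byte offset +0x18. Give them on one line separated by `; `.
[18] 00 4f → 0x4f00
  opcode bits[15:11]=0x9: lw/RR
  rd: (w>>9)&0x3=0x3 → x3
  rs: (w>>7)&0x3=0x2 → x2
[1a] 00 92 → 0x9200
  opcode bits[15:11]=0x12: dec/R
  rd: (w>>9)&0x3=0x1 → x1

lw x3, x2; dec x1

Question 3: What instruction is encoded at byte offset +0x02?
cmpi x0, $205

@+02  little-endian(cd 98) = 0x98cd
  top 5b → 0x13 → cmpi [RI]
  [10:9] rd=0 = x0
  [8:0] imm=205 = $205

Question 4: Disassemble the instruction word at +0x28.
+0x28: 00 bd ⇒ word 0xbd00 (little)
  op=0xbd00>>11=0x17 ⇒ and (RR)
  rd: (w>>9)&0x3=0x2 → x2
  rs: (w>>7)&0x3=0x2 → x2

and x2, x2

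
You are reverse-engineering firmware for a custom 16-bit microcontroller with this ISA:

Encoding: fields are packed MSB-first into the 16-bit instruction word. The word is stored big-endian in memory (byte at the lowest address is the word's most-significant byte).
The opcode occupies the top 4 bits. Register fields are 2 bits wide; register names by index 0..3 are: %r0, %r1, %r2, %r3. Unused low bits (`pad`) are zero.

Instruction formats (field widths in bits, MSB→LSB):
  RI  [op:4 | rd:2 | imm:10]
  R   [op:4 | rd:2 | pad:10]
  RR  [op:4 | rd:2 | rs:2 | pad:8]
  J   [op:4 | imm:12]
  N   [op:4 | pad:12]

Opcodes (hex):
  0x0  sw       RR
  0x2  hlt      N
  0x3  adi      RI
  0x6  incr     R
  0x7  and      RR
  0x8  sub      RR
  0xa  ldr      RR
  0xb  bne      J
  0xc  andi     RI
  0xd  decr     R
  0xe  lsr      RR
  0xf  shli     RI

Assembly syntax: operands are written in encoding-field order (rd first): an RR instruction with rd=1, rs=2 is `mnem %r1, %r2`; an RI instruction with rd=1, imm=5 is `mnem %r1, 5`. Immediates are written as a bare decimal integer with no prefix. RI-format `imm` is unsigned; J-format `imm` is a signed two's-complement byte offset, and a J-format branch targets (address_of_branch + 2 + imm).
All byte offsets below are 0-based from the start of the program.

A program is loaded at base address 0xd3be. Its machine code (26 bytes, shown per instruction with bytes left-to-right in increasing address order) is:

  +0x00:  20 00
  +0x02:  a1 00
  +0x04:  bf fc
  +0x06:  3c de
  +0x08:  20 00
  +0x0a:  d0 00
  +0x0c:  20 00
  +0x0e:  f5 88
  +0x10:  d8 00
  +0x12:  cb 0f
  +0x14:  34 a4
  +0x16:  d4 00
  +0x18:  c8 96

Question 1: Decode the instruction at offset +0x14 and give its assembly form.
adi %r1, 164

+0x14: 34 a4 ⇒ word 0x34a4 (big)
  op=0x34a4>>12=0x3 ⇒ adi (RI)
  rd: (w>>10)&0x3=0x1 → %r1
  imm: (w>>0)&0x3ff=0xa4 → 164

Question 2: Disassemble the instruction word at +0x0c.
hlt

+0x0c: 20 00 ⇒ word 0x2000 (big)
  op=0x2000>>12=0x2 ⇒ hlt (N)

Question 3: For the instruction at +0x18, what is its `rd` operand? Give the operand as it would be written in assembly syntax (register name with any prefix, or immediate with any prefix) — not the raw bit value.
+0x18: c8 96 ⇒ word 0xc896 (big)
  top 4b → 0xc → andi [RI]
  rd@[11:10]=0x2 ⇒ %r2
  imm@[9:0]=0x96 ⇒ 150

%r2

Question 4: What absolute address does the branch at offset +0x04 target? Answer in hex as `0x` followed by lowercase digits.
0xd3c0

@+04  big-endian(bf fc) = 0xbffc
  op=0xbffc>>12=0xb ⇒ bne (J)
  imm: (w>>0)&0xfff=0xffc (s12→-4) → -4
  target = base 0xd3be + off 0x04 + 2 + imm -4 = 0xd3c0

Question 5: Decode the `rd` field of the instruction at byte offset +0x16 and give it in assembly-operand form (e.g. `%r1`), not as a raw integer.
%r1

off 0x16: read d4 00 as big → 0xd400
  opcode bits[15:12]=0xd: decr/R
  rd@[11:10]=0x1 ⇒ %r1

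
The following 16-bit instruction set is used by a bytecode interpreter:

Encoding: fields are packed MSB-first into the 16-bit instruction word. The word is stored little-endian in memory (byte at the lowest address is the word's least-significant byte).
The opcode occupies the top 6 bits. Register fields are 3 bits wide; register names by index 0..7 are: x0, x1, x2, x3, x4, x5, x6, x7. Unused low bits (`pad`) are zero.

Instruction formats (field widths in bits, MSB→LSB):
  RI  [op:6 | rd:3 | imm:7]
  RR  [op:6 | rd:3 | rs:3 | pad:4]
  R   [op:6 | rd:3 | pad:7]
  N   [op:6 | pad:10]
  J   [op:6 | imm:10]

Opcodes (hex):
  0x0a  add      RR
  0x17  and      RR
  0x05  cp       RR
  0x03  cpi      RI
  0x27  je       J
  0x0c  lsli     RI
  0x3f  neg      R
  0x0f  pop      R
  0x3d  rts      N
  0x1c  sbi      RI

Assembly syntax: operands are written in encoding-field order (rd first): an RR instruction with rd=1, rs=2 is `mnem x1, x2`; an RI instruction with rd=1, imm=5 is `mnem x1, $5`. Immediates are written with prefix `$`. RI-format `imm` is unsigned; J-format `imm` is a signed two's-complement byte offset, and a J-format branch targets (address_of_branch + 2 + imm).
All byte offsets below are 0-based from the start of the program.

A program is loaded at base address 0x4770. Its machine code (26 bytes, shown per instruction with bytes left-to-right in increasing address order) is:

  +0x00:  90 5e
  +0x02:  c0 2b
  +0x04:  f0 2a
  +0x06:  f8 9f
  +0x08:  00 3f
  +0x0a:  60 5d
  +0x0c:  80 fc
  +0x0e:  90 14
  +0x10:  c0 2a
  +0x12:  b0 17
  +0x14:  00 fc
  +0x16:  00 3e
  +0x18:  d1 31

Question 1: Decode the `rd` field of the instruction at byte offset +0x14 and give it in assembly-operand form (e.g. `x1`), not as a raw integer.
off 0x14: read 00 fc as little → 0xfc00
  op=0xfc00>>10=0x3f ⇒ neg (R)
  rd: (w>>7)&0x7=0x0 → x0

x0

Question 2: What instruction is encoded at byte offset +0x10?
add x5, x4

+0x10: c0 2a ⇒ word 0x2ac0 (little)
  top 6b → 0xa → add [RR]
  rd: (w>>7)&0x7=0x5 → x5
  rs: (w>>4)&0x7=0x4 → x4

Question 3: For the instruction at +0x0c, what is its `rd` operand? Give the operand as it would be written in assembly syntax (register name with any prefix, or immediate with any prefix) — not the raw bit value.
+0x0c: 80 fc ⇒ word 0xfc80 (little)
  opcode bits[15:10]=0x3f: neg/R
  rd: (w>>7)&0x7=0x1 → x1

x1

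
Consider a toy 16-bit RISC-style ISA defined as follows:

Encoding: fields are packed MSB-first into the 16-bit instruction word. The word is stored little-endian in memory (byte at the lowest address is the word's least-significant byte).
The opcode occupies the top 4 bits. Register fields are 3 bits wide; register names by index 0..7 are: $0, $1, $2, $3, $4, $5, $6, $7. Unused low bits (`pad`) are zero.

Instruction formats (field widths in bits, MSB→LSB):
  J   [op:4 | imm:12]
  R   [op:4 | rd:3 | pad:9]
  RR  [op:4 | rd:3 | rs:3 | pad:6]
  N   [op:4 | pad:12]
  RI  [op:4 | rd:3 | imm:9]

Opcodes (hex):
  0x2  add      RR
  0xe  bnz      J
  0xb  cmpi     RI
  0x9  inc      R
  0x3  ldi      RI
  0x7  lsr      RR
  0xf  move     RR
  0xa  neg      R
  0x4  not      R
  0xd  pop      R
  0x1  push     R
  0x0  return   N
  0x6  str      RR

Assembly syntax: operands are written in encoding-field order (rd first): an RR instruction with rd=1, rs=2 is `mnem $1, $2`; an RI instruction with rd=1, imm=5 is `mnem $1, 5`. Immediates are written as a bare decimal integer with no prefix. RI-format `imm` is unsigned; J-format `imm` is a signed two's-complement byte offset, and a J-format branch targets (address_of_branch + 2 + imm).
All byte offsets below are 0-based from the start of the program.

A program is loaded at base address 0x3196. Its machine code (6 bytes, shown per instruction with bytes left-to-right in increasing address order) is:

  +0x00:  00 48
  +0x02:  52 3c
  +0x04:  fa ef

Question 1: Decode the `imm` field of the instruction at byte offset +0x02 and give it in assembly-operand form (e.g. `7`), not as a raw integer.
[02] 52 3c → 0x3c52
  op=0x3c52>>12=0x3 ⇒ ldi (RI)
  rd: (w>>9)&0x7=0x6 → $6
  imm: (w>>0)&0x1ff=0x52 → 82

82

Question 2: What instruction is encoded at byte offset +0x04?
bnz -6

@+04  little-endian(fa ef) = 0xeffa
  opcode bits[15:12]=0xe: bnz/J
  imm: (w>>0)&0xfff=0xffa (s12→-6) → -6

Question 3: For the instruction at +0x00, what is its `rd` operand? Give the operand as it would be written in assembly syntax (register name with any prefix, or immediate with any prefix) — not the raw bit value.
$4

[00] 00 48 → 0x4800
  top 4b → 0x4 → not [R]
  rd@[11:9]=0x4 ⇒ $4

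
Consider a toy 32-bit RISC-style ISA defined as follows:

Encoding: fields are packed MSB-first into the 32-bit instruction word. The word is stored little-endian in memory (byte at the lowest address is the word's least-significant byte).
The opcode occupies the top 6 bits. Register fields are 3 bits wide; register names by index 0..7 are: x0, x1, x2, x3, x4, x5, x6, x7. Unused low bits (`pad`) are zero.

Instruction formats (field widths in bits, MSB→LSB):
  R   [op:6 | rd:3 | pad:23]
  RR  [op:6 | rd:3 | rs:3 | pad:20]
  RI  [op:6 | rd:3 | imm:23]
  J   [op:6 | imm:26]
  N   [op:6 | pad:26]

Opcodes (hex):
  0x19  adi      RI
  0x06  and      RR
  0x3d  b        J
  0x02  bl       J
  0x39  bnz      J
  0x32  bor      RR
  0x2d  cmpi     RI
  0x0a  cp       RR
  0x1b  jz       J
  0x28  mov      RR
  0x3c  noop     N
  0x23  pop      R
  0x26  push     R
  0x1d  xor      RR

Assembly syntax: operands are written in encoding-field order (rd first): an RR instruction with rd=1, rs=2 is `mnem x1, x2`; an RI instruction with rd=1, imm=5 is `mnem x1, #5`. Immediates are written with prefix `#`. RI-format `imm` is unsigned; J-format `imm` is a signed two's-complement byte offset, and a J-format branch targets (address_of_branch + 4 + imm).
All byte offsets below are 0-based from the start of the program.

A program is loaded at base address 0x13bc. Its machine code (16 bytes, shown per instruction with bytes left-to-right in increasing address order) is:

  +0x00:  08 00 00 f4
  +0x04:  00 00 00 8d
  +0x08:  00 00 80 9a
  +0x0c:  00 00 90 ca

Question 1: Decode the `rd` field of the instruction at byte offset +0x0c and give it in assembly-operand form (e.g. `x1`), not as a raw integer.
off 0x0c: read 00 00 90 ca as little → 0xca900000
  op=0xca900000>>26=0x32 ⇒ bor (RR)
  rd@[25:23]=0x5 ⇒ x5
  rs@[22:20]=0x1 ⇒ x1

x5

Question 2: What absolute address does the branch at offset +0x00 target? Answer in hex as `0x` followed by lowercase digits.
0x13c8

@+00  little-endian(08 00 00 f4) = 0xf4000008
  opcode bits[31:26]=0x3d: b/J
  [25:0] imm=8 = #8
  target = base 0x13bc + off 0x00 + 4 + imm 8 = 0x13c8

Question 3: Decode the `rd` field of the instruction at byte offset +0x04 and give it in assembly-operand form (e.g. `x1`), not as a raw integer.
x2

[04] 00 00 00 8d → 0x8d000000
  op=0x8d000000>>26=0x23 ⇒ pop (R)
  rd: (w>>23)&0x7=0x2 → x2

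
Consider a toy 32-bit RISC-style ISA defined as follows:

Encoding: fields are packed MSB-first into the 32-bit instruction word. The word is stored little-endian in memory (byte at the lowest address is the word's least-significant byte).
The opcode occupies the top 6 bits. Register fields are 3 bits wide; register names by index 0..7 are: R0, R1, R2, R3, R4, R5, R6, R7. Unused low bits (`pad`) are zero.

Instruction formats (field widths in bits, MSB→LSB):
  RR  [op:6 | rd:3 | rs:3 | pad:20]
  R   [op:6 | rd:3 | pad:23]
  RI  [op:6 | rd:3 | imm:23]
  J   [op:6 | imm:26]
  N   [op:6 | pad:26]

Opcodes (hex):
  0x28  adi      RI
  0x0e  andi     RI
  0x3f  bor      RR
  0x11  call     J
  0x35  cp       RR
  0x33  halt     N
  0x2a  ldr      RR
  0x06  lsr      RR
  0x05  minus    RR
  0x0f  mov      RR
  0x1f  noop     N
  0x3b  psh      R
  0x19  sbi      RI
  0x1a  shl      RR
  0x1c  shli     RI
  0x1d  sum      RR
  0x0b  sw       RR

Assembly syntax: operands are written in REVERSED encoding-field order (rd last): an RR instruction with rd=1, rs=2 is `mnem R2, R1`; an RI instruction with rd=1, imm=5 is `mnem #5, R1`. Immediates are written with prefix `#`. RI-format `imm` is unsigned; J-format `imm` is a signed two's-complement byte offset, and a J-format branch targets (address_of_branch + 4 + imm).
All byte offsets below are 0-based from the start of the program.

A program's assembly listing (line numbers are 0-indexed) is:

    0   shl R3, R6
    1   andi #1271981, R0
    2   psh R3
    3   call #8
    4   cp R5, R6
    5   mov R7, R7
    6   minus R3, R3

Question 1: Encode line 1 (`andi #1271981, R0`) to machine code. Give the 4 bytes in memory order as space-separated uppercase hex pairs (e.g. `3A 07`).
AD 68 13 38

L1: andi op=0xe:6|rd=0:3|imm=1271981:23 ⇒ 0x381368ad ⇒ little ad 68 13 38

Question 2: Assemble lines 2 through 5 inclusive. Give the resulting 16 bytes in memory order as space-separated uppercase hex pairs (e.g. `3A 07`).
L2: psh op=0x3b:6|rd=3:3|pad=0:23 ⇒ 0xed800000 ⇒ little 00 00 80 ed
L3: call op=0x11:6|imm=8:26 ⇒ 0x44000008 ⇒ little 08 00 00 44
L4: cp op=0x35:6|rd=6:3|rs=5:3|pad=0:20 ⇒ 0xd7500000 ⇒ little 00 00 50 d7
L5: mov op=0xf:6|rd=7:3|rs=7:3|pad=0:20 ⇒ 0x3ff00000 ⇒ little 00 00 f0 3f

00 00 80 ED 08 00 00 44 00 00 50 D7 00 00 F0 3F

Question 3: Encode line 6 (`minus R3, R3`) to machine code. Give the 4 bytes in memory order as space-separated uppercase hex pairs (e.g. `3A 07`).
6. minus fields op=0x5:6|rd=3:3|rs=3:3|pad=0:20 → word 15b00000h → 00 00 b0 15

00 00 B0 15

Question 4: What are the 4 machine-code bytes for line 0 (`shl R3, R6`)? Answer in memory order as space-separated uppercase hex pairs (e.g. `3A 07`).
00 00 30 6B

line 0 (shl): pack op=0x1a:6|rd=6:3|rs=3:3|pad=0:20 = 0x6b300000; little→ 00 00 30 6b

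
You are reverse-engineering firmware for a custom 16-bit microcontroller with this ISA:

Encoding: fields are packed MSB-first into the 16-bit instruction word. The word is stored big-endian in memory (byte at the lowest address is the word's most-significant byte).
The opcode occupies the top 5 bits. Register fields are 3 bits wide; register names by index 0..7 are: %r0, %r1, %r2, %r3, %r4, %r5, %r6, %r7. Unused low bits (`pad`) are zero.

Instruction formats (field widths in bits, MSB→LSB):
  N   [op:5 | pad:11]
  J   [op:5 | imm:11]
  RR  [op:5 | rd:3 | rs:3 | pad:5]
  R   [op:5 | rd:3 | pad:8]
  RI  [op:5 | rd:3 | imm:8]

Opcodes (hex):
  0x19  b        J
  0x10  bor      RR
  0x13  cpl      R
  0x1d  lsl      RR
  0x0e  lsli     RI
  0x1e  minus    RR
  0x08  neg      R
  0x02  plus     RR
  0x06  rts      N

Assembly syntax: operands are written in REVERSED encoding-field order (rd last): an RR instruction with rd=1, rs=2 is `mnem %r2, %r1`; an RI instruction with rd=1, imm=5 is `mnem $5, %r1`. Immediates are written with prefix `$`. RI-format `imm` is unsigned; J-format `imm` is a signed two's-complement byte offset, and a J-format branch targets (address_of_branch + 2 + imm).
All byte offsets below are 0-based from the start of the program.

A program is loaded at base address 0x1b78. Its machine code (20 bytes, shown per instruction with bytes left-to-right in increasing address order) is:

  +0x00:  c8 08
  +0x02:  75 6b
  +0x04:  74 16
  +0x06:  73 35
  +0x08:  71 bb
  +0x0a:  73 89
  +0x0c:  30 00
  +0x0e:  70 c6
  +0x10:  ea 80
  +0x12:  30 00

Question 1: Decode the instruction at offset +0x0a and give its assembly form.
@+0a  big-endian(73 89) = 0x7389
  op=0x7389>>11=0xe ⇒ lsli (RI)
  rd@[10:8]=0x3 ⇒ %r3
  imm@[7:0]=0x89 ⇒ $137

lsli $137, %r3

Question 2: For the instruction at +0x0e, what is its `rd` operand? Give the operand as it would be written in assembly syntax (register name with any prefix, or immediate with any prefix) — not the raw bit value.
%r0

[0e] 70 c6 → 0x70c6
  opcode bits[15:11]=0xe: lsli/RI
  rd@[10:8]=0x0 ⇒ %r0
  imm@[7:0]=0xc6 ⇒ $198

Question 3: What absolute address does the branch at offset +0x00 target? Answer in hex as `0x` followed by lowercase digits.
0x1b82

@+00  big-endian(c8 08) = 0xc808
  op=0xc808>>11=0x19 ⇒ b (J)
  imm@[10:0]=0x8 ⇒ $8
  target = base 0x1b78 + off 0x00 + 2 + imm 8 = 0x1b82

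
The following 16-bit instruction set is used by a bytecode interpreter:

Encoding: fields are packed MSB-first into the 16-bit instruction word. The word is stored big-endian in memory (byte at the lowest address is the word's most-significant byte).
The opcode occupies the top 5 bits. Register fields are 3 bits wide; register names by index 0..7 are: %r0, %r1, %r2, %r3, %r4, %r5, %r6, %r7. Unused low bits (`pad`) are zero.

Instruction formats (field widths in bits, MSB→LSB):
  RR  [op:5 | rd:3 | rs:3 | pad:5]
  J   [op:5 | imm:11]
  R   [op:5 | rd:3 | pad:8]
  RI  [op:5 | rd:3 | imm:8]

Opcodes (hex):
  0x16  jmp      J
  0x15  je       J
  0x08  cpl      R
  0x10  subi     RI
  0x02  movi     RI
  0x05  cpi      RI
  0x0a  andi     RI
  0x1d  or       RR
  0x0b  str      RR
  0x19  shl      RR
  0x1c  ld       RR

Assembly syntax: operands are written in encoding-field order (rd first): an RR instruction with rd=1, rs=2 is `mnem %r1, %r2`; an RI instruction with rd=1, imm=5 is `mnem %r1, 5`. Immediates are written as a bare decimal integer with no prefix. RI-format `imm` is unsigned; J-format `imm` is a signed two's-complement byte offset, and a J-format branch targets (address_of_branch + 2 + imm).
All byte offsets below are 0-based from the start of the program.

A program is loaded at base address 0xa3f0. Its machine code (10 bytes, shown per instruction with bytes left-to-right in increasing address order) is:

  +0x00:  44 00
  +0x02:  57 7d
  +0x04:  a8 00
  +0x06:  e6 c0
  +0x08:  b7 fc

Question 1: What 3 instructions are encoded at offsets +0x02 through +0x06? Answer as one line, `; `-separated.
andi %r7, 125; je 0; ld %r6, %r6

off 0x02: read 57 7d as big → 0x577d
  top 5b → 0xa → andi [RI]
  rd@[10:8]=0x7 ⇒ %r7
  imm@[7:0]=0x7d ⇒ 125
off 0x04: read a8 00 as big → 0xa800
  top 5b → 0x15 → je [J]
  imm@[10:0]=0x0 ⇒ 0
off 0x06: read e6 c0 as big → 0xe6c0
  top 5b → 0x1c → ld [RR]
  rd@[10:8]=0x6 ⇒ %r6
  rs@[7:5]=0x6 ⇒ %r6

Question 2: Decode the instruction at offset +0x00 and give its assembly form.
[00] 44 00 → 0x4400
  op=0x4400>>11=0x8 ⇒ cpl (R)
  [10:8] rd=4 = %r4

cpl %r4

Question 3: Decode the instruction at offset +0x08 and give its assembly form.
jmp -4

[08] b7 fc → 0xb7fc
  op=0xb7fc>>11=0x16 ⇒ jmp (J)
  imm@[10:0]=0x7fc (s11→-4) ⇒ -4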